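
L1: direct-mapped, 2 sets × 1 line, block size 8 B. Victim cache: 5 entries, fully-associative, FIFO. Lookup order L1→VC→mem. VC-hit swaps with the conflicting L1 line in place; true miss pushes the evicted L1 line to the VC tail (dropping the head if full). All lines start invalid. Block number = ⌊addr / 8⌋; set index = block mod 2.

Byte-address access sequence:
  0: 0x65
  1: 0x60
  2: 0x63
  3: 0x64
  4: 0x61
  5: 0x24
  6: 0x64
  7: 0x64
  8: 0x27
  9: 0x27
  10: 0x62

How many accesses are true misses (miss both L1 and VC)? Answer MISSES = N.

#0 0x65→b12/s0 MISS; vc=[]
#1 0x60→b12/s0 L1-HIT; vc=[]
#2 0x63→b12/s0 L1-HIT; vc=[]
#3 0x64→b12/s0 L1-HIT; vc=[]
#4 0x61→b12/s0 L1-HIT; vc=[]
#5 0x24→b4/s0 MISS; vc=[12]
#6 0x64→b12/s0 VC-HIT; vc=[4]
#7 0x64→b12/s0 L1-HIT; vc=[4]
#8 0x27→b4/s0 VC-HIT; vc=[12]
#9 0x27→b4/s0 L1-HIT; vc=[12]
#10 0x62→b12/s0 VC-HIT; vc=[4]

MISSES = 2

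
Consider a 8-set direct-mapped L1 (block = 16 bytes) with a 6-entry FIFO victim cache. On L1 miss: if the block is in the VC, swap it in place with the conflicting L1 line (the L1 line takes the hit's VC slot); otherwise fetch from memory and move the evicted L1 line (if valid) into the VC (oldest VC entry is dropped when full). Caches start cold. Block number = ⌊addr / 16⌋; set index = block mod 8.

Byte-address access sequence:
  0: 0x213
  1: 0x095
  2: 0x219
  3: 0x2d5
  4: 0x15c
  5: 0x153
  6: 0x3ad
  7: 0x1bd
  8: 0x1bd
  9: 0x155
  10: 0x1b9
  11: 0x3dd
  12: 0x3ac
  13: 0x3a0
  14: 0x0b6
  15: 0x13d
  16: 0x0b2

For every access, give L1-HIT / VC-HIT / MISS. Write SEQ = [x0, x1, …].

#0 0x213→b33/s1 MISS; vc=[]
#1 0x95→b9/s1 MISS; vc=[33]
#2 0x219→b33/s1 VC-HIT; vc=[9]
#3 0x2d5→b45/s5 MISS; vc=[9]
#4 0x15c→b21/s5 MISS; vc=[9,45]
#5 0x153→b21/s5 L1-HIT; vc=[9,45]
#6 0x3ad→b58/s2 MISS; vc=[9,45]
#7 0x1bd→b27/s3 MISS; vc=[9,45]
#8 0x1bd→b27/s3 L1-HIT; vc=[9,45]
#9 0x155→b21/s5 L1-HIT; vc=[9,45]
#10 0x1b9→b27/s3 L1-HIT; vc=[9,45]
#11 0x3dd→b61/s5 MISS; vc=[9,45,21]
#12 0x3ac→b58/s2 L1-HIT; vc=[9,45,21]
#13 0x3a0→b58/s2 L1-HIT; vc=[9,45,21]
#14 0xb6→b11/s3 MISS; vc=[9,45,21,27]
#15 0x13d→b19/s3 MISS; vc=[9,45,21,27,11]
#16 0xb2→b11/s3 VC-HIT; vc=[9,45,21,27,19]

SEQ = [MISS, MISS, VC-HIT, MISS, MISS, L1-HIT, MISS, MISS, L1-HIT, L1-HIT, L1-HIT, MISS, L1-HIT, L1-HIT, MISS, MISS, VC-HIT]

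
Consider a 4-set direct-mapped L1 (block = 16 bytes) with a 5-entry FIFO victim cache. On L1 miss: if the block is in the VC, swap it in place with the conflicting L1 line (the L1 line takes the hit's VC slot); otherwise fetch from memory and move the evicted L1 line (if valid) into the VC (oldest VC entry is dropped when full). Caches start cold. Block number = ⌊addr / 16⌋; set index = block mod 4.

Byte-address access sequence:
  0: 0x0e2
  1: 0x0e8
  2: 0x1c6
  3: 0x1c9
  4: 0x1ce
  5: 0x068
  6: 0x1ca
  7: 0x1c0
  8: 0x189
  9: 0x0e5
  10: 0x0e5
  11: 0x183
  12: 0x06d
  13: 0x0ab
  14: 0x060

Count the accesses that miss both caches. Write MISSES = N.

  [0] addr=0xe2 blk=14 s=2: MISS | VC []
  [1] addr=0xe8 blk=14 s=2: L1-HIT | VC []
  [2] addr=0x1c6 blk=28 s=0: MISS | VC []
  [3] addr=0x1c9 blk=28 s=0: L1-HIT | VC []
  [4] addr=0x1ce blk=28 s=0: L1-HIT | VC []
  [5] addr=0x68 blk=6 s=2: MISS | VC [14]
  [6] addr=0x1ca blk=28 s=0: L1-HIT | VC [14]
  [7] addr=0x1c0 blk=28 s=0: L1-HIT | VC [14]
  [8] addr=0x189 blk=24 s=0: MISS | VC [14, 28]
  [9] addr=0xe5 blk=14 s=2: VC-HIT | VC [6, 28]
  [10] addr=0xe5 blk=14 s=2: L1-HIT | VC [6, 28]
  [11] addr=0x183 blk=24 s=0: L1-HIT | VC [6, 28]
  [12] addr=0x6d blk=6 s=2: VC-HIT | VC [14, 28]
  [13] addr=0xab blk=10 s=2: MISS | VC [14, 28, 6]
  [14] addr=0x60 blk=6 s=2: VC-HIT | VC [14, 28, 10]

MISSES = 5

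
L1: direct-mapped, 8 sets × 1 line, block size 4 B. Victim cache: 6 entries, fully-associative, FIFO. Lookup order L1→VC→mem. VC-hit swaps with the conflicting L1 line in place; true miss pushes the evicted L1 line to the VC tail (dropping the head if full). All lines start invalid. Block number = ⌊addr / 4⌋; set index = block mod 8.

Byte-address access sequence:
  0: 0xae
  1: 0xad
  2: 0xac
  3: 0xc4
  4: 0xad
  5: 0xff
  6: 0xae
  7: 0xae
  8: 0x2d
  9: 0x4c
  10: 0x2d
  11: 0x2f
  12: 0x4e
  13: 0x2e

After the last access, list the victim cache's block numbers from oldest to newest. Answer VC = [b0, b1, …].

VC = [43, 19]

0: 0xae (blk 43, set 3) → MISS  vc=[]
1: 0xad (blk 43, set 3) → L1-HIT  vc=[]
2: 0xac (blk 43, set 3) → L1-HIT  vc=[]
3: 0xc4 (blk 49, set 1) → MISS  vc=[]
4: 0xad (blk 43, set 3) → L1-HIT  vc=[]
5: 0xff (blk 63, set 7) → MISS  vc=[]
6: 0xae (blk 43, set 3) → L1-HIT  vc=[]
7: 0xae (blk 43, set 3) → L1-HIT  vc=[]
8: 0x2d (blk 11, set 3) → MISS  vc=[43]
9: 0x4c (blk 19, set 3) → MISS  vc=[43, 11]
10: 0x2d (blk 11, set 3) → VC-HIT  vc=[43, 19]
11: 0x2f (blk 11, set 3) → L1-HIT  vc=[43, 19]
12: 0x4e (blk 19, set 3) → VC-HIT  vc=[43, 11]
13: 0x2e (blk 11, set 3) → VC-HIT  vc=[43, 19]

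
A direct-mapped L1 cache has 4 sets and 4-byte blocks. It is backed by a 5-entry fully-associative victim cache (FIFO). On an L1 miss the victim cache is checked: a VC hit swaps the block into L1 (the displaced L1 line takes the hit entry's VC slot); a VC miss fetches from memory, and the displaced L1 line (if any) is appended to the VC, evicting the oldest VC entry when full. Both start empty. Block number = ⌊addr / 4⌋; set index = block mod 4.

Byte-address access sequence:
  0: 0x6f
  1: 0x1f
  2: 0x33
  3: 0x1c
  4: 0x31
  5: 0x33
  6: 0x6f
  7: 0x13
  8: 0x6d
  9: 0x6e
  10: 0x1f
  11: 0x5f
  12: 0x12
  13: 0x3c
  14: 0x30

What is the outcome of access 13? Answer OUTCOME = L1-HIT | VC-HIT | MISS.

  [0] addr=0x6f blk=27 s=3: MISS | VC []
  [1] addr=0x1f blk=7 s=3: MISS | VC [27]
  [2] addr=0x33 blk=12 s=0: MISS | VC [27]
  [3] addr=0x1c blk=7 s=3: L1-HIT | VC [27]
  [4] addr=0x31 blk=12 s=0: L1-HIT | VC [27]
  [5] addr=0x33 blk=12 s=0: L1-HIT | VC [27]
  [6] addr=0x6f blk=27 s=3: VC-HIT | VC [7]
  [7] addr=0x13 blk=4 s=0: MISS | VC [7, 12]
  [8] addr=0x6d blk=27 s=3: L1-HIT | VC [7, 12]
  [9] addr=0x6e blk=27 s=3: L1-HIT | VC [7, 12]
  [10] addr=0x1f blk=7 s=3: VC-HIT | VC [27, 12]
  [11] addr=0x5f blk=23 s=3: MISS | VC [27, 12, 7]
  [12] addr=0x12 blk=4 s=0: L1-HIT | VC [27, 12, 7]
  [13] addr=0x3c blk=15 s=3: MISS | VC [27, 12, 7, 23]
  [14] addr=0x30 blk=12 s=0: VC-HIT | VC [27, 4, 7, 23]

OUTCOME = MISS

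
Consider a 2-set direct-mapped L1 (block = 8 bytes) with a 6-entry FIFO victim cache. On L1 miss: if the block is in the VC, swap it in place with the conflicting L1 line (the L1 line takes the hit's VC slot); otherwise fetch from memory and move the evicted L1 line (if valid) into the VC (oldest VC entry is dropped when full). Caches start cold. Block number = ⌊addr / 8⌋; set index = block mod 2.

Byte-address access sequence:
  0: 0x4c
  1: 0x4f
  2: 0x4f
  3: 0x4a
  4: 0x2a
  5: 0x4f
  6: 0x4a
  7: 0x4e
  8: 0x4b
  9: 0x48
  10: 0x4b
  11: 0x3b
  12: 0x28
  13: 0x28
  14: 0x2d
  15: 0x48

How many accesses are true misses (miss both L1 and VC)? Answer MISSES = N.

MISSES = 3

  [0] addr=0x4c blk=9 s=1: MISS | VC []
  [1] addr=0x4f blk=9 s=1: L1-HIT | VC []
  [2] addr=0x4f blk=9 s=1: L1-HIT | VC []
  [3] addr=0x4a blk=9 s=1: L1-HIT | VC []
  [4] addr=0x2a blk=5 s=1: MISS | VC [9]
  [5] addr=0x4f blk=9 s=1: VC-HIT | VC [5]
  [6] addr=0x4a blk=9 s=1: L1-HIT | VC [5]
  [7] addr=0x4e blk=9 s=1: L1-HIT | VC [5]
  [8] addr=0x4b blk=9 s=1: L1-HIT | VC [5]
  [9] addr=0x48 blk=9 s=1: L1-HIT | VC [5]
  [10] addr=0x4b blk=9 s=1: L1-HIT | VC [5]
  [11] addr=0x3b blk=7 s=1: MISS | VC [5, 9]
  [12] addr=0x28 blk=5 s=1: VC-HIT | VC [7, 9]
  [13] addr=0x28 blk=5 s=1: L1-HIT | VC [7, 9]
  [14] addr=0x2d blk=5 s=1: L1-HIT | VC [7, 9]
  [15] addr=0x48 blk=9 s=1: VC-HIT | VC [7, 5]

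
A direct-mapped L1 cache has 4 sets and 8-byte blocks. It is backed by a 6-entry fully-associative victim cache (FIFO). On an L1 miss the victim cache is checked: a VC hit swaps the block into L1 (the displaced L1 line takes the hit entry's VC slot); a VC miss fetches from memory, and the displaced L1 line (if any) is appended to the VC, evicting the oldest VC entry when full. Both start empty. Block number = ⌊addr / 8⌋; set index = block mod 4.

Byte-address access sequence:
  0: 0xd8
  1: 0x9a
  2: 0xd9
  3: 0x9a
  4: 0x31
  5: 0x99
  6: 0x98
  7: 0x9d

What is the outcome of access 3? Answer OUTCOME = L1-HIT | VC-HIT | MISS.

0: 0xd8 (blk 27, set 3) → MISS  vc=[]
1: 0x9a (blk 19, set 3) → MISS  vc=[27]
2: 0xd9 (blk 27, set 3) → VC-HIT  vc=[19]
3: 0x9a (blk 19, set 3) → VC-HIT  vc=[27]
4: 0x31 (blk 6, set 2) → MISS  vc=[27]
5: 0x99 (blk 19, set 3) → L1-HIT  vc=[27]
6: 0x98 (blk 19, set 3) → L1-HIT  vc=[27]
7: 0x9d (blk 19, set 3) → L1-HIT  vc=[27]

OUTCOME = VC-HIT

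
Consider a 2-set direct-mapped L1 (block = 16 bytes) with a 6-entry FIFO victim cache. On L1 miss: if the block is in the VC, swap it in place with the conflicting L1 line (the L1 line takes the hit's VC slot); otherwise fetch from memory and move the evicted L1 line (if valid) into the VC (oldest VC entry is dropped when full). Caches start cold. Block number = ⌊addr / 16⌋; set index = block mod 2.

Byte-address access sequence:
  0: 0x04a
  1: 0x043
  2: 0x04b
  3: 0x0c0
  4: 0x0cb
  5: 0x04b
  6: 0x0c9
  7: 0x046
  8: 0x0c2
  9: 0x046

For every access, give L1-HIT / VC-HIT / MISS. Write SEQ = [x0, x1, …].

SEQ = [MISS, L1-HIT, L1-HIT, MISS, L1-HIT, VC-HIT, VC-HIT, VC-HIT, VC-HIT, VC-HIT]

0: 0x4a (blk 4, set 0) → MISS  vc=[]
1: 0x43 (blk 4, set 0) → L1-HIT  vc=[]
2: 0x4b (blk 4, set 0) → L1-HIT  vc=[]
3: 0xc0 (blk 12, set 0) → MISS  vc=[4]
4: 0xcb (blk 12, set 0) → L1-HIT  vc=[4]
5: 0x4b (blk 4, set 0) → VC-HIT  vc=[12]
6: 0xc9 (blk 12, set 0) → VC-HIT  vc=[4]
7: 0x46 (blk 4, set 0) → VC-HIT  vc=[12]
8: 0xc2 (blk 12, set 0) → VC-HIT  vc=[4]
9: 0x46 (blk 4, set 0) → VC-HIT  vc=[12]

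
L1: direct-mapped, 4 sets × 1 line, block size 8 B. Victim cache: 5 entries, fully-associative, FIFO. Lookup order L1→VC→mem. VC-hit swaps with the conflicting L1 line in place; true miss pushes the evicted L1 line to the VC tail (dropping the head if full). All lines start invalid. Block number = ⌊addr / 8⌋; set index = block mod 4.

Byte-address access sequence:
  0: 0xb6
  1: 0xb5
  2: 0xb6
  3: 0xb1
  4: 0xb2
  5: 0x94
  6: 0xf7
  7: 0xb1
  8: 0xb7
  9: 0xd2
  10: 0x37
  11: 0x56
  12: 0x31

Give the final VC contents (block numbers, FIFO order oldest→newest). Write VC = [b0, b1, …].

VC = [30, 18, 22, 26, 10]

  [0] addr=0xb6 blk=22 s=2: MISS | VC []
  [1] addr=0xb5 blk=22 s=2: L1-HIT | VC []
  [2] addr=0xb6 blk=22 s=2: L1-HIT | VC []
  [3] addr=0xb1 blk=22 s=2: L1-HIT | VC []
  [4] addr=0xb2 blk=22 s=2: L1-HIT | VC []
  [5] addr=0x94 blk=18 s=2: MISS | VC [22]
  [6] addr=0xf7 blk=30 s=2: MISS | VC [22, 18]
  [7] addr=0xb1 blk=22 s=2: VC-HIT | VC [30, 18]
  [8] addr=0xb7 blk=22 s=2: L1-HIT | VC [30, 18]
  [9] addr=0xd2 blk=26 s=2: MISS | VC [30, 18, 22]
  [10] addr=0x37 blk=6 s=2: MISS | VC [30, 18, 22, 26]
  [11] addr=0x56 blk=10 s=2: MISS | VC [30, 18, 22, 26, 6]
  [12] addr=0x31 blk=6 s=2: VC-HIT | VC [30, 18, 22, 26, 10]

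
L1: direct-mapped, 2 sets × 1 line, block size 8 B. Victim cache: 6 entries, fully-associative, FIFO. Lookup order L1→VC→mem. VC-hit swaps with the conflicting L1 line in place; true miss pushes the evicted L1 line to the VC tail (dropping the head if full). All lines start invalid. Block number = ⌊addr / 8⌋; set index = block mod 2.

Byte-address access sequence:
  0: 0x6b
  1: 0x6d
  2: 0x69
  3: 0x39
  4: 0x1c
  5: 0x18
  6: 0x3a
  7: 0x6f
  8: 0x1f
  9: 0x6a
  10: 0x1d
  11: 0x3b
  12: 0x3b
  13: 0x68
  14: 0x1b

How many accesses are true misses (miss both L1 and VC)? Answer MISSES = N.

  [0] addr=0x6b blk=13 s=1: MISS | VC []
  [1] addr=0x6d blk=13 s=1: L1-HIT | VC []
  [2] addr=0x69 blk=13 s=1: L1-HIT | VC []
  [3] addr=0x39 blk=7 s=1: MISS | VC [13]
  [4] addr=0x1c blk=3 s=1: MISS | VC [13, 7]
  [5] addr=0x18 blk=3 s=1: L1-HIT | VC [13, 7]
  [6] addr=0x3a blk=7 s=1: VC-HIT | VC [13, 3]
  [7] addr=0x6f blk=13 s=1: VC-HIT | VC [7, 3]
  [8] addr=0x1f blk=3 s=1: VC-HIT | VC [7, 13]
  [9] addr=0x6a blk=13 s=1: VC-HIT | VC [7, 3]
  [10] addr=0x1d blk=3 s=1: VC-HIT | VC [7, 13]
  [11] addr=0x3b blk=7 s=1: VC-HIT | VC [3, 13]
  [12] addr=0x3b blk=7 s=1: L1-HIT | VC [3, 13]
  [13] addr=0x68 blk=13 s=1: VC-HIT | VC [3, 7]
  [14] addr=0x1b blk=3 s=1: VC-HIT | VC [13, 7]

MISSES = 3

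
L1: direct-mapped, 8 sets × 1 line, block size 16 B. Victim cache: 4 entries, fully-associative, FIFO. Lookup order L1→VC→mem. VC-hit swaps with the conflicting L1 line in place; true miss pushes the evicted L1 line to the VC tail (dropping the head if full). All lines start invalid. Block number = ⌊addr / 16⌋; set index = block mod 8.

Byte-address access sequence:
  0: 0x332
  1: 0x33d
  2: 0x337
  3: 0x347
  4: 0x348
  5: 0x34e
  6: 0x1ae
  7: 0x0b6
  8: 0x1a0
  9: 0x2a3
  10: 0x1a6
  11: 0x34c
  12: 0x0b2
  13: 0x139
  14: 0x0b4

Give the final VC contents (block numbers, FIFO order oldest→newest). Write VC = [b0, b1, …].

VC = [51, 42, 19]

#0 0x332→b51/s3 MISS; vc=[]
#1 0x33d→b51/s3 L1-HIT; vc=[]
#2 0x337→b51/s3 L1-HIT; vc=[]
#3 0x347→b52/s4 MISS; vc=[]
#4 0x348→b52/s4 L1-HIT; vc=[]
#5 0x34e→b52/s4 L1-HIT; vc=[]
#6 0x1ae→b26/s2 MISS; vc=[]
#7 0xb6→b11/s3 MISS; vc=[51]
#8 0x1a0→b26/s2 L1-HIT; vc=[51]
#9 0x2a3→b42/s2 MISS; vc=[51,26]
#10 0x1a6→b26/s2 VC-HIT; vc=[51,42]
#11 0x34c→b52/s4 L1-HIT; vc=[51,42]
#12 0xb2→b11/s3 L1-HIT; vc=[51,42]
#13 0x139→b19/s3 MISS; vc=[51,42,11]
#14 0xb4→b11/s3 VC-HIT; vc=[51,42,19]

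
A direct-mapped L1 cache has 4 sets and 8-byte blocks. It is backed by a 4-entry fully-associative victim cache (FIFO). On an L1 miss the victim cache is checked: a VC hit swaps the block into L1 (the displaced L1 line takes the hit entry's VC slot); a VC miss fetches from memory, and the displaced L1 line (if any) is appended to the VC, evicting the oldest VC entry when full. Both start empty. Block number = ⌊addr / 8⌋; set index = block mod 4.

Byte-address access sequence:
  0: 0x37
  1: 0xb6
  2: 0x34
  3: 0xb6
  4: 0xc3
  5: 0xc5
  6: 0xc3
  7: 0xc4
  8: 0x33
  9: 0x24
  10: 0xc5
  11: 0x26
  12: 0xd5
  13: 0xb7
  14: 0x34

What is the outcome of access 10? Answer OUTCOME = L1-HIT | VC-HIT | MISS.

OUTCOME = VC-HIT

#0 0x37→b6/s2 MISS; vc=[]
#1 0xb6→b22/s2 MISS; vc=[6]
#2 0x34→b6/s2 VC-HIT; vc=[22]
#3 0xb6→b22/s2 VC-HIT; vc=[6]
#4 0xc3→b24/s0 MISS; vc=[6]
#5 0xc5→b24/s0 L1-HIT; vc=[6]
#6 0xc3→b24/s0 L1-HIT; vc=[6]
#7 0xc4→b24/s0 L1-HIT; vc=[6]
#8 0x33→b6/s2 VC-HIT; vc=[22]
#9 0x24→b4/s0 MISS; vc=[22,24]
#10 0xc5→b24/s0 VC-HIT; vc=[22,4]
#11 0x26→b4/s0 VC-HIT; vc=[22,24]
#12 0xd5→b26/s2 MISS; vc=[22,24,6]
#13 0xb7→b22/s2 VC-HIT; vc=[26,24,6]
#14 0x34→b6/s2 VC-HIT; vc=[26,24,22]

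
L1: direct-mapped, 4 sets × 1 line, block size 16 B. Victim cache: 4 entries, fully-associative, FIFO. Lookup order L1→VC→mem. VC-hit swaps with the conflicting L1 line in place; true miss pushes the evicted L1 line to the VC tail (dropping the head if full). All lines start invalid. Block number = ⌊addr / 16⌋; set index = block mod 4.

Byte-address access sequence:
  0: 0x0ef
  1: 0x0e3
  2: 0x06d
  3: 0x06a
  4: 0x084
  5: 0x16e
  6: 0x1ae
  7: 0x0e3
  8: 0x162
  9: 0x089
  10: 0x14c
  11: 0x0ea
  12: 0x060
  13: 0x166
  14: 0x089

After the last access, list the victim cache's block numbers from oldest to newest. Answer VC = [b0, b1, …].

#0 0xef→b14/s2 MISS; vc=[]
#1 0xe3→b14/s2 L1-HIT; vc=[]
#2 0x6d→b6/s2 MISS; vc=[14]
#3 0x6a→b6/s2 L1-HIT; vc=[14]
#4 0x84→b8/s0 MISS; vc=[14]
#5 0x16e→b22/s2 MISS; vc=[14,6]
#6 0x1ae→b26/s2 MISS; vc=[14,6,22]
#7 0xe3→b14/s2 VC-HIT; vc=[26,6,22]
#8 0x162→b22/s2 VC-HIT; vc=[26,6,14]
#9 0x89→b8/s0 L1-HIT; vc=[26,6,14]
#10 0x14c→b20/s0 MISS; vc=[26,6,14,8]
#11 0xea→b14/s2 VC-HIT; vc=[26,6,22,8]
#12 0x60→b6/s2 VC-HIT; vc=[26,14,22,8]
#13 0x166→b22/s2 VC-HIT; vc=[26,14,6,8]
#14 0x89→b8/s0 VC-HIT; vc=[26,14,6,20]

VC = [26, 14, 6, 20]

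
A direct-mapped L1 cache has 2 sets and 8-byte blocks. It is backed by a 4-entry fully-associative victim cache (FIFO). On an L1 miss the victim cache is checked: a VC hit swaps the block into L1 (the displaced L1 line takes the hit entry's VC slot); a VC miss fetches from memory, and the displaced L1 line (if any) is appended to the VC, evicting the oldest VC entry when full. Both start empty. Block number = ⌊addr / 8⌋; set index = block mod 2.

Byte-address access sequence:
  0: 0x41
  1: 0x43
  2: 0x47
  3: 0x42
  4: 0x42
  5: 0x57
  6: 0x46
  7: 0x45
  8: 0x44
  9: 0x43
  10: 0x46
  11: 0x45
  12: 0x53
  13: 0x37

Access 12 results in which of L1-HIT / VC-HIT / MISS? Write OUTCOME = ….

OUTCOME = VC-HIT

0: 0x41 (blk 8, set 0) → MISS  vc=[]
1: 0x43 (blk 8, set 0) → L1-HIT  vc=[]
2: 0x47 (blk 8, set 0) → L1-HIT  vc=[]
3: 0x42 (blk 8, set 0) → L1-HIT  vc=[]
4: 0x42 (blk 8, set 0) → L1-HIT  vc=[]
5: 0x57 (blk 10, set 0) → MISS  vc=[8]
6: 0x46 (blk 8, set 0) → VC-HIT  vc=[10]
7: 0x45 (blk 8, set 0) → L1-HIT  vc=[10]
8: 0x44 (blk 8, set 0) → L1-HIT  vc=[10]
9: 0x43 (blk 8, set 0) → L1-HIT  vc=[10]
10: 0x46 (blk 8, set 0) → L1-HIT  vc=[10]
11: 0x45 (blk 8, set 0) → L1-HIT  vc=[10]
12: 0x53 (blk 10, set 0) → VC-HIT  vc=[8]
13: 0x37 (blk 6, set 0) → MISS  vc=[8, 10]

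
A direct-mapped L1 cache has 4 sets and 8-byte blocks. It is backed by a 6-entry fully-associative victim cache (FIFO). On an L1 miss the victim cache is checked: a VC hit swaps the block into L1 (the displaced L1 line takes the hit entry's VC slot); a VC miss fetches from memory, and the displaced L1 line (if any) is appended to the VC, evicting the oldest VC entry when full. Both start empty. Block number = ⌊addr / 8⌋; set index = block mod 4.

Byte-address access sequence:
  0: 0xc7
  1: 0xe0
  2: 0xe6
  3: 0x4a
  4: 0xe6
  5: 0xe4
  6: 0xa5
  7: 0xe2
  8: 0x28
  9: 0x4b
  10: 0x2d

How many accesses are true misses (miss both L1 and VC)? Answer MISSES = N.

0: 0xc7 (blk 24, set 0) → MISS  vc=[]
1: 0xe0 (blk 28, set 0) → MISS  vc=[24]
2: 0xe6 (blk 28, set 0) → L1-HIT  vc=[24]
3: 0x4a (blk 9, set 1) → MISS  vc=[24]
4: 0xe6 (blk 28, set 0) → L1-HIT  vc=[24]
5: 0xe4 (blk 28, set 0) → L1-HIT  vc=[24]
6: 0xa5 (blk 20, set 0) → MISS  vc=[24, 28]
7: 0xe2 (blk 28, set 0) → VC-HIT  vc=[24, 20]
8: 0x28 (blk 5, set 1) → MISS  vc=[24, 20, 9]
9: 0x4b (blk 9, set 1) → VC-HIT  vc=[24, 20, 5]
10: 0x2d (blk 5, set 1) → VC-HIT  vc=[24, 20, 9]

MISSES = 5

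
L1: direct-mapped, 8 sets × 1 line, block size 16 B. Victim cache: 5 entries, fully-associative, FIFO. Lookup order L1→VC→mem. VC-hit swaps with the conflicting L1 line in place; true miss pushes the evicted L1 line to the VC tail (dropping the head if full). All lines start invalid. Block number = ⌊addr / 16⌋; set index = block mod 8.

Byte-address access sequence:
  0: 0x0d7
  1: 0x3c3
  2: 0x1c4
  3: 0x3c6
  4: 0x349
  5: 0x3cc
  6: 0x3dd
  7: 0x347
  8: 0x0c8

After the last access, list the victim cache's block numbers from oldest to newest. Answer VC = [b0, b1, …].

VC = [28, 60, 13, 52]

0: 0xd7 (blk 13, set 5) → MISS  vc=[]
1: 0x3c3 (blk 60, set 4) → MISS  vc=[]
2: 0x1c4 (blk 28, set 4) → MISS  vc=[60]
3: 0x3c6 (blk 60, set 4) → VC-HIT  vc=[28]
4: 0x349 (blk 52, set 4) → MISS  vc=[28, 60]
5: 0x3cc (blk 60, set 4) → VC-HIT  vc=[28, 52]
6: 0x3dd (blk 61, set 5) → MISS  vc=[28, 52, 13]
7: 0x347 (blk 52, set 4) → VC-HIT  vc=[28, 60, 13]
8: 0xc8 (blk 12, set 4) → MISS  vc=[28, 60, 13, 52]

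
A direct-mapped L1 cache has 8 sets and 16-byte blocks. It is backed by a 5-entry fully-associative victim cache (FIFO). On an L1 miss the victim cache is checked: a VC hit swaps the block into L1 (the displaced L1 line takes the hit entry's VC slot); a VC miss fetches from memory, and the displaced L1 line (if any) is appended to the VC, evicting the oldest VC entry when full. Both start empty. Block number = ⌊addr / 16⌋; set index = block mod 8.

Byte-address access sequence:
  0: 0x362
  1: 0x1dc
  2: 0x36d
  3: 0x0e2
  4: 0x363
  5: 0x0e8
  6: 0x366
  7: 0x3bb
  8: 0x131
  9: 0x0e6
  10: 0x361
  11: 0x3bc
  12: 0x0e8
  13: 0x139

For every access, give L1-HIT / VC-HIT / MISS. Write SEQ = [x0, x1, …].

SEQ = [MISS, MISS, L1-HIT, MISS, VC-HIT, VC-HIT, VC-HIT, MISS, MISS, VC-HIT, VC-HIT, VC-HIT, VC-HIT, VC-HIT]

0: 0x362 (blk 54, set 6) → MISS  vc=[]
1: 0x1dc (blk 29, set 5) → MISS  vc=[]
2: 0x36d (blk 54, set 6) → L1-HIT  vc=[]
3: 0xe2 (blk 14, set 6) → MISS  vc=[54]
4: 0x363 (blk 54, set 6) → VC-HIT  vc=[14]
5: 0xe8 (blk 14, set 6) → VC-HIT  vc=[54]
6: 0x366 (blk 54, set 6) → VC-HIT  vc=[14]
7: 0x3bb (blk 59, set 3) → MISS  vc=[14]
8: 0x131 (blk 19, set 3) → MISS  vc=[14, 59]
9: 0xe6 (blk 14, set 6) → VC-HIT  vc=[54, 59]
10: 0x361 (blk 54, set 6) → VC-HIT  vc=[14, 59]
11: 0x3bc (blk 59, set 3) → VC-HIT  vc=[14, 19]
12: 0xe8 (blk 14, set 6) → VC-HIT  vc=[54, 19]
13: 0x139 (blk 19, set 3) → VC-HIT  vc=[54, 59]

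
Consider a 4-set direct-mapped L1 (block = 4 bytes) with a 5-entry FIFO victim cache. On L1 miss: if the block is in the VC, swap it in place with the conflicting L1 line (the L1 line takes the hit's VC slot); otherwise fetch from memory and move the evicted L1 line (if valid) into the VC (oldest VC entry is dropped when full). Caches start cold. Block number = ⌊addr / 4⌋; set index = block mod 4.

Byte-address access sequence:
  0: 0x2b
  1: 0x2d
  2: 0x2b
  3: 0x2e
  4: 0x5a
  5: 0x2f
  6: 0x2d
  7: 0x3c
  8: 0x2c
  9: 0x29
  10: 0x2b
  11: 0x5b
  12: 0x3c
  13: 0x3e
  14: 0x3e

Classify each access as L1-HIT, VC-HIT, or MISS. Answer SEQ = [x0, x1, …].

SEQ = [MISS, MISS, L1-HIT, L1-HIT, MISS, L1-HIT, L1-HIT, MISS, VC-HIT, VC-HIT, L1-HIT, VC-HIT, VC-HIT, L1-HIT, L1-HIT]

0: 0x2b (blk 10, set 2) → MISS  vc=[]
1: 0x2d (blk 11, set 3) → MISS  vc=[]
2: 0x2b (blk 10, set 2) → L1-HIT  vc=[]
3: 0x2e (blk 11, set 3) → L1-HIT  vc=[]
4: 0x5a (blk 22, set 2) → MISS  vc=[10]
5: 0x2f (blk 11, set 3) → L1-HIT  vc=[10]
6: 0x2d (blk 11, set 3) → L1-HIT  vc=[10]
7: 0x3c (blk 15, set 3) → MISS  vc=[10, 11]
8: 0x2c (blk 11, set 3) → VC-HIT  vc=[10, 15]
9: 0x29 (blk 10, set 2) → VC-HIT  vc=[22, 15]
10: 0x2b (blk 10, set 2) → L1-HIT  vc=[22, 15]
11: 0x5b (blk 22, set 2) → VC-HIT  vc=[10, 15]
12: 0x3c (blk 15, set 3) → VC-HIT  vc=[10, 11]
13: 0x3e (blk 15, set 3) → L1-HIT  vc=[10, 11]
14: 0x3e (blk 15, set 3) → L1-HIT  vc=[10, 11]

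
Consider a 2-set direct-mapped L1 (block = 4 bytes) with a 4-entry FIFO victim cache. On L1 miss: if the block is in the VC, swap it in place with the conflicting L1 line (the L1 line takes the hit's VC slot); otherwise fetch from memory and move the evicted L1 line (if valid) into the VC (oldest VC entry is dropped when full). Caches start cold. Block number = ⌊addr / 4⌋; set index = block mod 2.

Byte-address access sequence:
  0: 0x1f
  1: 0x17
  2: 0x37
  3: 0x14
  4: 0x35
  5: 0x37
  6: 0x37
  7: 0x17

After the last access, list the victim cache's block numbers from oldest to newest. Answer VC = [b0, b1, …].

VC = [7, 13]

#0 0x1f→b7/s1 MISS; vc=[]
#1 0x17→b5/s1 MISS; vc=[7]
#2 0x37→b13/s1 MISS; vc=[7,5]
#3 0x14→b5/s1 VC-HIT; vc=[7,13]
#4 0x35→b13/s1 VC-HIT; vc=[7,5]
#5 0x37→b13/s1 L1-HIT; vc=[7,5]
#6 0x37→b13/s1 L1-HIT; vc=[7,5]
#7 0x17→b5/s1 VC-HIT; vc=[7,13]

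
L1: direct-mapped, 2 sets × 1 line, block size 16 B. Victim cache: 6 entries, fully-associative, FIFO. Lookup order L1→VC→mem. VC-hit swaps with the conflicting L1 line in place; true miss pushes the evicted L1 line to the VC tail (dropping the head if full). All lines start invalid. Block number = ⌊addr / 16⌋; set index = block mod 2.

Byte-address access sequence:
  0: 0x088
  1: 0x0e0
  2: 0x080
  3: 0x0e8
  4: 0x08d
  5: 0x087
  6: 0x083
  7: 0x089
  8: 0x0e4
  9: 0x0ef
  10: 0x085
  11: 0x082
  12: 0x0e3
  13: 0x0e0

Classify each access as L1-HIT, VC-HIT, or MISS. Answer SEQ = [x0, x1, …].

  [0] addr=0x88 blk=8 s=0: MISS | VC []
  [1] addr=0xe0 blk=14 s=0: MISS | VC [8]
  [2] addr=0x80 blk=8 s=0: VC-HIT | VC [14]
  [3] addr=0xe8 blk=14 s=0: VC-HIT | VC [8]
  [4] addr=0x8d blk=8 s=0: VC-HIT | VC [14]
  [5] addr=0x87 blk=8 s=0: L1-HIT | VC [14]
  [6] addr=0x83 blk=8 s=0: L1-HIT | VC [14]
  [7] addr=0x89 blk=8 s=0: L1-HIT | VC [14]
  [8] addr=0xe4 blk=14 s=0: VC-HIT | VC [8]
  [9] addr=0xef blk=14 s=0: L1-HIT | VC [8]
  [10] addr=0x85 blk=8 s=0: VC-HIT | VC [14]
  [11] addr=0x82 blk=8 s=0: L1-HIT | VC [14]
  [12] addr=0xe3 blk=14 s=0: VC-HIT | VC [8]
  [13] addr=0xe0 blk=14 s=0: L1-HIT | VC [8]

SEQ = [MISS, MISS, VC-HIT, VC-HIT, VC-HIT, L1-HIT, L1-HIT, L1-HIT, VC-HIT, L1-HIT, VC-HIT, L1-HIT, VC-HIT, L1-HIT]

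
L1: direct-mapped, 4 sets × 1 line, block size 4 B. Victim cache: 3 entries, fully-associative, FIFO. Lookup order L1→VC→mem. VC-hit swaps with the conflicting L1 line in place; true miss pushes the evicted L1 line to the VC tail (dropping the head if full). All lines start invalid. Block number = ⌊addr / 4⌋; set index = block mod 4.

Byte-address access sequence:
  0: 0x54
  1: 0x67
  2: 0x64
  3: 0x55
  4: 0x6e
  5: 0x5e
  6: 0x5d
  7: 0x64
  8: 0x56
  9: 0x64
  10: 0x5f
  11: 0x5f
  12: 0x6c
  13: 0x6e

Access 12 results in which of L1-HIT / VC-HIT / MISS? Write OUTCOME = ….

0: 0x54 (blk 21, set 1) → MISS  vc=[]
1: 0x67 (blk 25, set 1) → MISS  vc=[21]
2: 0x64 (blk 25, set 1) → L1-HIT  vc=[21]
3: 0x55 (blk 21, set 1) → VC-HIT  vc=[25]
4: 0x6e (blk 27, set 3) → MISS  vc=[25]
5: 0x5e (blk 23, set 3) → MISS  vc=[25, 27]
6: 0x5d (blk 23, set 3) → L1-HIT  vc=[25, 27]
7: 0x64 (blk 25, set 1) → VC-HIT  vc=[21, 27]
8: 0x56 (blk 21, set 1) → VC-HIT  vc=[25, 27]
9: 0x64 (blk 25, set 1) → VC-HIT  vc=[21, 27]
10: 0x5f (blk 23, set 3) → L1-HIT  vc=[21, 27]
11: 0x5f (blk 23, set 3) → L1-HIT  vc=[21, 27]
12: 0x6c (blk 27, set 3) → VC-HIT  vc=[21, 23]
13: 0x6e (blk 27, set 3) → L1-HIT  vc=[21, 23]

OUTCOME = VC-HIT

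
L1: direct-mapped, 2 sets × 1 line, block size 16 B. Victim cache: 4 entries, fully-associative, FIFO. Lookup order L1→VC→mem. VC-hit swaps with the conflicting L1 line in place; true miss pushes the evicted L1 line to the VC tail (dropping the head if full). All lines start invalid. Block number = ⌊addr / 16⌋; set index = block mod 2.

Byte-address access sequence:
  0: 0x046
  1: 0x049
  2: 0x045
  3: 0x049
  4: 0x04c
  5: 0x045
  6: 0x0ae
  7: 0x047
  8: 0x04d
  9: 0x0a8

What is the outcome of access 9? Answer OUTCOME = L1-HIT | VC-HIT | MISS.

  [0] addr=0x46 blk=4 s=0: MISS | VC []
  [1] addr=0x49 blk=4 s=0: L1-HIT | VC []
  [2] addr=0x45 blk=4 s=0: L1-HIT | VC []
  [3] addr=0x49 blk=4 s=0: L1-HIT | VC []
  [4] addr=0x4c blk=4 s=0: L1-HIT | VC []
  [5] addr=0x45 blk=4 s=0: L1-HIT | VC []
  [6] addr=0xae blk=10 s=0: MISS | VC [4]
  [7] addr=0x47 blk=4 s=0: VC-HIT | VC [10]
  [8] addr=0x4d blk=4 s=0: L1-HIT | VC [10]
  [9] addr=0xa8 blk=10 s=0: VC-HIT | VC [4]

OUTCOME = VC-HIT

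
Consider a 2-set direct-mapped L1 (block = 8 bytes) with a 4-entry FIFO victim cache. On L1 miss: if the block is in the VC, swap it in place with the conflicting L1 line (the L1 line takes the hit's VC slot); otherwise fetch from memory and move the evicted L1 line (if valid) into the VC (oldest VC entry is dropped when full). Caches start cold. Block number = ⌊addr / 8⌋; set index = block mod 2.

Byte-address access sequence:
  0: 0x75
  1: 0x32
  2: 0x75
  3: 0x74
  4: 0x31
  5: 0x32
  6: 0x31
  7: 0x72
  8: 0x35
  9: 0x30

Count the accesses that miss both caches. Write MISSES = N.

MISSES = 2

  [0] addr=0x75 blk=14 s=0: MISS | VC []
  [1] addr=0x32 blk=6 s=0: MISS | VC [14]
  [2] addr=0x75 blk=14 s=0: VC-HIT | VC [6]
  [3] addr=0x74 blk=14 s=0: L1-HIT | VC [6]
  [4] addr=0x31 blk=6 s=0: VC-HIT | VC [14]
  [5] addr=0x32 blk=6 s=0: L1-HIT | VC [14]
  [6] addr=0x31 blk=6 s=0: L1-HIT | VC [14]
  [7] addr=0x72 blk=14 s=0: VC-HIT | VC [6]
  [8] addr=0x35 blk=6 s=0: VC-HIT | VC [14]
  [9] addr=0x30 blk=6 s=0: L1-HIT | VC [14]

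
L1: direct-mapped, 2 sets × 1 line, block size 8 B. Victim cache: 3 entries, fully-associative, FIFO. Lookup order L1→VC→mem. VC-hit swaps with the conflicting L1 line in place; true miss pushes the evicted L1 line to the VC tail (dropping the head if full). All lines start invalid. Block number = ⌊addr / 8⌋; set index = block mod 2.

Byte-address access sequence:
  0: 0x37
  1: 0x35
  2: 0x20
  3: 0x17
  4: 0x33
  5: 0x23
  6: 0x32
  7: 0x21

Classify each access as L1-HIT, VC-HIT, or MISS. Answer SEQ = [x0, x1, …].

SEQ = [MISS, L1-HIT, MISS, MISS, VC-HIT, VC-HIT, VC-HIT, VC-HIT]

0: 0x37 (blk 6, set 0) → MISS  vc=[]
1: 0x35 (blk 6, set 0) → L1-HIT  vc=[]
2: 0x20 (blk 4, set 0) → MISS  vc=[6]
3: 0x17 (blk 2, set 0) → MISS  vc=[6, 4]
4: 0x33 (blk 6, set 0) → VC-HIT  vc=[2, 4]
5: 0x23 (blk 4, set 0) → VC-HIT  vc=[2, 6]
6: 0x32 (blk 6, set 0) → VC-HIT  vc=[2, 4]
7: 0x21 (blk 4, set 0) → VC-HIT  vc=[2, 6]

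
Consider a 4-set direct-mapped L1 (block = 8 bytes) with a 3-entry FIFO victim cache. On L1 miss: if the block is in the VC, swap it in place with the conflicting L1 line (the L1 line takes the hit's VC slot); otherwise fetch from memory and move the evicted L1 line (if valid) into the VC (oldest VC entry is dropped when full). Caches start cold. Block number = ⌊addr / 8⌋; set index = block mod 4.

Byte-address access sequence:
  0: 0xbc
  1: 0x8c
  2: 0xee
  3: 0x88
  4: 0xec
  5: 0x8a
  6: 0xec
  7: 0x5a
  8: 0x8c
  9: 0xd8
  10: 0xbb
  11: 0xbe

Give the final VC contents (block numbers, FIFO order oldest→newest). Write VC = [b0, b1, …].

VC = [29, 27, 11]

0: 0xbc (blk 23, set 3) → MISS  vc=[]
1: 0x8c (blk 17, set 1) → MISS  vc=[]
2: 0xee (blk 29, set 1) → MISS  vc=[17]
3: 0x88 (blk 17, set 1) → VC-HIT  vc=[29]
4: 0xec (blk 29, set 1) → VC-HIT  vc=[17]
5: 0x8a (blk 17, set 1) → VC-HIT  vc=[29]
6: 0xec (blk 29, set 1) → VC-HIT  vc=[17]
7: 0x5a (blk 11, set 3) → MISS  vc=[17, 23]
8: 0x8c (blk 17, set 1) → VC-HIT  vc=[29, 23]
9: 0xd8 (blk 27, set 3) → MISS  vc=[29, 23, 11]
10: 0xbb (blk 23, set 3) → VC-HIT  vc=[29, 27, 11]
11: 0xbe (blk 23, set 3) → L1-HIT  vc=[29, 27, 11]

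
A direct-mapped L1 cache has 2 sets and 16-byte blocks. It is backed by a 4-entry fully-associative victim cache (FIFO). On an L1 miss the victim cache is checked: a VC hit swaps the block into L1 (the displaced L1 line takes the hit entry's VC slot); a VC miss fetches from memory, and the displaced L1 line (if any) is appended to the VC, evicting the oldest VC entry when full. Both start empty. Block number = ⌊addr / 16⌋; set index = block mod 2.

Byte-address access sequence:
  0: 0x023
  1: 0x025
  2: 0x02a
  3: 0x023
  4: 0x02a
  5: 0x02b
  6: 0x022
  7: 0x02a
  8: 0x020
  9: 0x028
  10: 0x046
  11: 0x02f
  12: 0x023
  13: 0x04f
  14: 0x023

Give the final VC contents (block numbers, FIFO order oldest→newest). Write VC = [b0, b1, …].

0: 0x23 (blk 2, set 0) → MISS  vc=[]
1: 0x25 (blk 2, set 0) → L1-HIT  vc=[]
2: 0x2a (blk 2, set 0) → L1-HIT  vc=[]
3: 0x23 (blk 2, set 0) → L1-HIT  vc=[]
4: 0x2a (blk 2, set 0) → L1-HIT  vc=[]
5: 0x2b (blk 2, set 0) → L1-HIT  vc=[]
6: 0x22 (blk 2, set 0) → L1-HIT  vc=[]
7: 0x2a (blk 2, set 0) → L1-HIT  vc=[]
8: 0x20 (blk 2, set 0) → L1-HIT  vc=[]
9: 0x28 (blk 2, set 0) → L1-HIT  vc=[]
10: 0x46 (blk 4, set 0) → MISS  vc=[2]
11: 0x2f (blk 2, set 0) → VC-HIT  vc=[4]
12: 0x23 (blk 2, set 0) → L1-HIT  vc=[4]
13: 0x4f (blk 4, set 0) → VC-HIT  vc=[2]
14: 0x23 (blk 2, set 0) → VC-HIT  vc=[4]

VC = [4]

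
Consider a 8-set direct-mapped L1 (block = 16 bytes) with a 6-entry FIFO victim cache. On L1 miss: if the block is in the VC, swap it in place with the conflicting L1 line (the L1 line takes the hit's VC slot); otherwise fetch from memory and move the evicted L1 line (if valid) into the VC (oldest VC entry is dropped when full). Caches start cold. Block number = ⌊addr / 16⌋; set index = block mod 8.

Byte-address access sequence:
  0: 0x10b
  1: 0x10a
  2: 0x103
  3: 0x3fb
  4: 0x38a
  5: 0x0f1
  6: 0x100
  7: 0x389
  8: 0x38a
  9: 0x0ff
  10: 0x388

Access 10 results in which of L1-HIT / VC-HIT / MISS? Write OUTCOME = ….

#0 0x10b→b16/s0 MISS; vc=[]
#1 0x10a→b16/s0 L1-HIT; vc=[]
#2 0x103→b16/s0 L1-HIT; vc=[]
#3 0x3fb→b63/s7 MISS; vc=[]
#4 0x38a→b56/s0 MISS; vc=[16]
#5 0xf1→b15/s7 MISS; vc=[16,63]
#6 0x100→b16/s0 VC-HIT; vc=[56,63]
#7 0x389→b56/s0 VC-HIT; vc=[16,63]
#8 0x38a→b56/s0 L1-HIT; vc=[16,63]
#9 0xff→b15/s7 L1-HIT; vc=[16,63]
#10 0x388→b56/s0 L1-HIT; vc=[16,63]

OUTCOME = L1-HIT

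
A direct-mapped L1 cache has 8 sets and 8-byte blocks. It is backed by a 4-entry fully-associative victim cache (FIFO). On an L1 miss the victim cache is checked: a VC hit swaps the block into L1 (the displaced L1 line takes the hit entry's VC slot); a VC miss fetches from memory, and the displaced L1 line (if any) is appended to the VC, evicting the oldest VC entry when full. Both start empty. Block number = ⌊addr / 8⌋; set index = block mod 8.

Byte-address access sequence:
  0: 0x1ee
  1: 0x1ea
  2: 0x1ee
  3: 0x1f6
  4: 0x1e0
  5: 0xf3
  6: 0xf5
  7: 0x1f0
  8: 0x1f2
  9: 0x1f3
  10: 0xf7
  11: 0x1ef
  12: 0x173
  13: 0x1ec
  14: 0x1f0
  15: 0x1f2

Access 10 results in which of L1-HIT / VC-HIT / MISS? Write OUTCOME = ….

  [0] addr=0x1ee blk=61 s=5: MISS | VC []
  [1] addr=0x1ea blk=61 s=5: L1-HIT | VC []
  [2] addr=0x1ee blk=61 s=5: L1-HIT | VC []
  [3] addr=0x1f6 blk=62 s=6: MISS | VC []
  [4] addr=0x1e0 blk=60 s=4: MISS | VC []
  [5] addr=0xf3 blk=30 s=6: MISS | VC [62]
  [6] addr=0xf5 blk=30 s=6: L1-HIT | VC [62]
  [7] addr=0x1f0 blk=62 s=6: VC-HIT | VC [30]
  [8] addr=0x1f2 blk=62 s=6: L1-HIT | VC [30]
  [9] addr=0x1f3 blk=62 s=6: L1-HIT | VC [30]
  [10] addr=0xf7 blk=30 s=6: VC-HIT | VC [62]
  [11] addr=0x1ef blk=61 s=5: L1-HIT | VC [62]
  [12] addr=0x173 blk=46 s=6: MISS | VC [62, 30]
  [13] addr=0x1ec blk=61 s=5: L1-HIT | VC [62, 30]
  [14] addr=0x1f0 blk=62 s=6: VC-HIT | VC [46, 30]
  [15] addr=0x1f2 blk=62 s=6: L1-HIT | VC [46, 30]

OUTCOME = VC-HIT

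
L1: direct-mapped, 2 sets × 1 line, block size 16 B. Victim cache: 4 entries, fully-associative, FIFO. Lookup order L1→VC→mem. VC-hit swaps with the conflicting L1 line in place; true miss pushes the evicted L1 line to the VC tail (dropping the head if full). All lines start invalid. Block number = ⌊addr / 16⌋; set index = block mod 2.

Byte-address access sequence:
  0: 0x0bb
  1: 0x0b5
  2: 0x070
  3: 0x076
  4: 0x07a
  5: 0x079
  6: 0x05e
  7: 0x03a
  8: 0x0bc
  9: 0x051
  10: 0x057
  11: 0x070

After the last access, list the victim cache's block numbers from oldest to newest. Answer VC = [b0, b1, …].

0: 0xbb (blk 11, set 1) → MISS  vc=[]
1: 0xb5 (blk 11, set 1) → L1-HIT  vc=[]
2: 0x70 (blk 7, set 1) → MISS  vc=[11]
3: 0x76 (blk 7, set 1) → L1-HIT  vc=[11]
4: 0x7a (blk 7, set 1) → L1-HIT  vc=[11]
5: 0x79 (blk 7, set 1) → L1-HIT  vc=[11]
6: 0x5e (blk 5, set 1) → MISS  vc=[11, 7]
7: 0x3a (blk 3, set 1) → MISS  vc=[11, 7, 5]
8: 0xbc (blk 11, set 1) → VC-HIT  vc=[3, 7, 5]
9: 0x51 (blk 5, set 1) → VC-HIT  vc=[3, 7, 11]
10: 0x57 (blk 5, set 1) → L1-HIT  vc=[3, 7, 11]
11: 0x70 (blk 7, set 1) → VC-HIT  vc=[3, 5, 11]

VC = [3, 5, 11]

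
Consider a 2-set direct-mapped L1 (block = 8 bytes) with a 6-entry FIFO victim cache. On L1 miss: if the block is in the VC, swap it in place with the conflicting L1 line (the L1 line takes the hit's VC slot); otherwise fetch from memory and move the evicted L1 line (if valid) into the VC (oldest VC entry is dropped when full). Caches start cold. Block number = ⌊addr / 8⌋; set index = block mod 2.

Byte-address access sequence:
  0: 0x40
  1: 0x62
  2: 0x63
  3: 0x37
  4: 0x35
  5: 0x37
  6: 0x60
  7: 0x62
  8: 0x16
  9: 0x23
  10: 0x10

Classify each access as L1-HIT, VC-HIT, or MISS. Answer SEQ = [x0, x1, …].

SEQ = [MISS, MISS, L1-HIT, MISS, L1-HIT, L1-HIT, VC-HIT, L1-HIT, MISS, MISS, VC-HIT]

#0 0x40→b8/s0 MISS; vc=[]
#1 0x62→b12/s0 MISS; vc=[8]
#2 0x63→b12/s0 L1-HIT; vc=[8]
#3 0x37→b6/s0 MISS; vc=[8,12]
#4 0x35→b6/s0 L1-HIT; vc=[8,12]
#5 0x37→b6/s0 L1-HIT; vc=[8,12]
#6 0x60→b12/s0 VC-HIT; vc=[8,6]
#7 0x62→b12/s0 L1-HIT; vc=[8,6]
#8 0x16→b2/s0 MISS; vc=[8,6,12]
#9 0x23→b4/s0 MISS; vc=[8,6,12,2]
#10 0x10→b2/s0 VC-HIT; vc=[8,6,12,4]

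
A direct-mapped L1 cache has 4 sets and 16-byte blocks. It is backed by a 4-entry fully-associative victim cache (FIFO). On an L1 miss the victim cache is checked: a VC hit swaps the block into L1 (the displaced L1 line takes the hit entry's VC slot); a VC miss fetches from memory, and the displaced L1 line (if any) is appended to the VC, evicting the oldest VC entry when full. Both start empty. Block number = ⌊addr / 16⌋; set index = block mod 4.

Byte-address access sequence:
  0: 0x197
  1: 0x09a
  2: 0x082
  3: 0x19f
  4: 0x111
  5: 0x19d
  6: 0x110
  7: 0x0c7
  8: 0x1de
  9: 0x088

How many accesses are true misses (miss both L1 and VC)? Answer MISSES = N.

MISSES = 6

0: 0x197 (blk 25, set 1) → MISS  vc=[]
1: 0x9a (blk 9, set 1) → MISS  vc=[25]
2: 0x82 (blk 8, set 0) → MISS  vc=[25]
3: 0x19f (blk 25, set 1) → VC-HIT  vc=[9]
4: 0x111 (blk 17, set 1) → MISS  vc=[9, 25]
5: 0x19d (blk 25, set 1) → VC-HIT  vc=[9, 17]
6: 0x110 (blk 17, set 1) → VC-HIT  vc=[9, 25]
7: 0xc7 (blk 12, set 0) → MISS  vc=[9, 25, 8]
8: 0x1de (blk 29, set 1) → MISS  vc=[9, 25, 8, 17]
9: 0x88 (blk 8, set 0) → VC-HIT  vc=[9, 25, 12, 17]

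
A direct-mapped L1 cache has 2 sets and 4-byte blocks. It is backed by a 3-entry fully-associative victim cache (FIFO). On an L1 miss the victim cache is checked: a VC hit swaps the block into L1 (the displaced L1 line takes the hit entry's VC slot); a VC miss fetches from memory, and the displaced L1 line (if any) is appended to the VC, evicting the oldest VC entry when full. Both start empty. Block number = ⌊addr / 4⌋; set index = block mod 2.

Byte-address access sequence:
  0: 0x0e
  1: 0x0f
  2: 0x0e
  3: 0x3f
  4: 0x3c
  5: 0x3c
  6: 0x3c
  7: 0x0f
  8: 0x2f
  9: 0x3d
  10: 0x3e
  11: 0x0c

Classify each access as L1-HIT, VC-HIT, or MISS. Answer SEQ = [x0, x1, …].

#0 0xe→b3/s1 MISS; vc=[]
#1 0xf→b3/s1 L1-HIT; vc=[]
#2 0xe→b3/s1 L1-HIT; vc=[]
#3 0x3f→b15/s1 MISS; vc=[3]
#4 0x3c→b15/s1 L1-HIT; vc=[3]
#5 0x3c→b15/s1 L1-HIT; vc=[3]
#6 0x3c→b15/s1 L1-HIT; vc=[3]
#7 0xf→b3/s1 VC-HIT; vc=[15]
#8 0x2f→b11/s1 MISS; vc=[15,3]
#9 0x3d→b15/s1 VC-HIT; vc=[11,3]
#10 0x3e→b15/s1 L1-HIT; vc=[11,3]
#11 0xc→b3/s1 VC-HIT; vc=[11,15]

SEQ = [MISS, L1-HIT, L1-HIT, MISS, L1-HIT, L1-HIT, L1-HIT, VC-HIT, MISS, VC-HIT, L1-HIT, VC-HIT]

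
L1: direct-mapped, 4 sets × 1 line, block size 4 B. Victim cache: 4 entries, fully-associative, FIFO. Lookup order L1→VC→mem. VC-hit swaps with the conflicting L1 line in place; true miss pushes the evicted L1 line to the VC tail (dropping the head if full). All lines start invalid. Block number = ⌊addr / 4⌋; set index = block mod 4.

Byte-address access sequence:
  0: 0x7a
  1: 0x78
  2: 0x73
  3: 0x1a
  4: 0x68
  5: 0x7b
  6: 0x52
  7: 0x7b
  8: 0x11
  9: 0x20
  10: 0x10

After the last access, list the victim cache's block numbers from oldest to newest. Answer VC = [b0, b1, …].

VC = [6, 28, 20, 8]

#0 0x7a→b30/s2 MISS; vc=[]
#1 0x78→b30/s2 L1-HIT; vc=[]
#2 0x73→b28/s0 MISS; vc=[]
#3 0x1a→b6/s2 MISS; vc=[30]
#4 0x68→b26/s2 MISS; vc=[30,6]
#5 0x7b→b30/s2 VC-HIT; vc=[26,6]
#6 0x52→b20/s0 MISS; vc=[26,6,28]
#7 0x7b→b30/s2 L1-HIT; vc=[26,6,28]
#8 0x11→b4/s0 MISS; vc=[26,6,28,20]
#9 0x20→b8/s0 MISS; vc=[6,28,20,4]
#10 0x10→b4/s0 VC-HIT; vc=[6,28,20,8]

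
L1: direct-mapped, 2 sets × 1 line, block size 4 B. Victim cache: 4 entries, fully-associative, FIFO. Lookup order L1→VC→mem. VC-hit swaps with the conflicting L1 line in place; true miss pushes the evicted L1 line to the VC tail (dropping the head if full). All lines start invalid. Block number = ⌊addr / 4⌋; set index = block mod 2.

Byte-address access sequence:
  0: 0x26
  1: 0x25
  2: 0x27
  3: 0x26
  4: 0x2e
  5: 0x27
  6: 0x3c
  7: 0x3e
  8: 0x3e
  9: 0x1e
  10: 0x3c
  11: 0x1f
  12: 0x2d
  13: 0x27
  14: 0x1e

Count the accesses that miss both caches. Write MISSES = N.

0: 0x26 (blk 9, set 1) → MISS  vc=[]
1: 0x25 (blk 9, set 1) → L1-HIT  vc=[]
2: 0x27 (blk 9, set 1) → L1-HIT  vc=[]
3: 0x26 (blk 9, set 1) → L1-HIT  vc=[]
4: 0x2e (blk 11, set 1) → MISS  vc=[9]
5: 0x27 (blk 9, set 1) → VC-HIT  vc=[11]
6: 0x3c (blk 15, set 1) → MISS  vc=[11, 9]
7: 0x3e (blk 15, set 1) → L1-HIT  vc=[11, 9]
8: 0x3e (blk 15, set 1) → L1-HIT  vc=[11, 9]
9: 0x1e (blk 7, set 1) → MISS  vc=[11, 9, 15]
10: 0x3c (blk 15, set 1) → VC-HIT  vc=[11, 9, 7]
11: 0x1f (blk 7, set 1) → VC-HIT  vc=[11, 9, 15]
12: 0x2d (blk 11, set 1) → VC-HIT  vc=[7, 9, 15]
13: 0x27 (blk 9, set 1) → VC-HIT  vc=[7, 11, 15]
14: 0x1e (blk 7, set 1) → VC-HIT  vc=[9, 11, 15]

MISSES = 4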